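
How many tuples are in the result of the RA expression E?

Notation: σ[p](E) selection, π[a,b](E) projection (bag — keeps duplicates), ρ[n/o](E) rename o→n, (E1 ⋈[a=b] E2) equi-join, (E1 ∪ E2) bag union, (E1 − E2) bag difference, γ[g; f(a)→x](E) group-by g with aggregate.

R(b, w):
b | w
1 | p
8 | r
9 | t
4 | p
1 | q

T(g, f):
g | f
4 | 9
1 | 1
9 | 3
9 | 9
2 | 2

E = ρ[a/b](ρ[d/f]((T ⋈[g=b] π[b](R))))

Stepwise |·|:
  T → 5
  R → 5
  π[b](R) → 5
  (T ⋈[g=b] π[b](R)) → 5
  ρ[d/f]((T ⋈[g=b] π[b](R))) → 5
  ρ[a/b](ρ[d/f]((T ⋈[g=b] π[b](R)))) → 5

|E| = 5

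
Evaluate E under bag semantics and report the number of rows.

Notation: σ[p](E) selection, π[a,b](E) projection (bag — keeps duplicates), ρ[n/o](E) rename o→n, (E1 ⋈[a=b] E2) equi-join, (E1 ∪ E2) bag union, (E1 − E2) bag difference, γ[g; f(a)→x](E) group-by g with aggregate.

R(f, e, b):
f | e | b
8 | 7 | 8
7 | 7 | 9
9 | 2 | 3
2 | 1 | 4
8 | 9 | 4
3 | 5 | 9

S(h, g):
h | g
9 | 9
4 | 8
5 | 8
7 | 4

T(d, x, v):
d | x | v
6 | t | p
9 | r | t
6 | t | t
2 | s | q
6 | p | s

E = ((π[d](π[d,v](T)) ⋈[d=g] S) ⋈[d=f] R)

Stepwise |·|:
  T → 5
  π[d,v](T) → 5
  π[d](π[d,v](T)) → 5
  S → 4
  (π[d](π[d,v](T)) ⋈[d=g] S) → 1
  R → 6
  ((π[d](π[d,v](T)) ⋈[d=g] S) ⋈[d=f] R) → 1

|E| = 1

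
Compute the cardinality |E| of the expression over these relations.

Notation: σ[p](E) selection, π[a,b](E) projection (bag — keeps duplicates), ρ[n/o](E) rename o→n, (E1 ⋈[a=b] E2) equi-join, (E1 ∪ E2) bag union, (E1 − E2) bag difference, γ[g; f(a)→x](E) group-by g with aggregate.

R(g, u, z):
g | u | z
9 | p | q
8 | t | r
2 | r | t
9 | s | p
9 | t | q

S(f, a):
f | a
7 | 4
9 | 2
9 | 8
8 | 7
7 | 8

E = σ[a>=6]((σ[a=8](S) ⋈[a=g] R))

Row counts bottom-up:
  S → 5
  σ[a=8](S) → 2
  R → 5
  (σ[a=8](S) ⋈[a=g] R) → 2
  σ[a>=6]((σ[a=8](S) ⋈[a=g] R)) → 2

|E| = 2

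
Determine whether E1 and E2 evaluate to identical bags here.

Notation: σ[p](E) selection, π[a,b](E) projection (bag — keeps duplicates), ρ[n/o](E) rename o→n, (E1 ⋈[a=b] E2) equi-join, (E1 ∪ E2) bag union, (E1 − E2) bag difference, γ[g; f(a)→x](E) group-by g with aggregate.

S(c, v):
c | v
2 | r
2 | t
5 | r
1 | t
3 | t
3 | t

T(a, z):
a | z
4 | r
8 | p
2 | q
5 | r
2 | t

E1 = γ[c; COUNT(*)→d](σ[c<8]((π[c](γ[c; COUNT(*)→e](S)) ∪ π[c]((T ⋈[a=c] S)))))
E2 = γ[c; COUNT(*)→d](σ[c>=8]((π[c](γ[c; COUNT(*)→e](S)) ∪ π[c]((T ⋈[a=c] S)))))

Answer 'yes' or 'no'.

E1 stepwise |·|:
  S → 6
  γ[c; COUNT(*)→e](S) → 4
  π[c](γ[c; COUNT(*)→e](S)) → 4
  T → 5
  S → 6
  (T ⋈[a=c] S) → 5
  π[c]((T ⋈[a=c] S)) → 5
  (π[c](γ[c; COUNT(*)→e](S)) ∪ π[c]((T ⋈[a=c] S))) → 9
  σ[c<8]((π[c](γ[c; COUNT(*)→e](S)) ∪ π[c]((T ⋈[a=c] S)))) → 9
  γ[c; COUNT(*)→d](σ[c<8]((π[c](γ[c; COUNT(*)→e](S)) ∪ π[c]((T ⋈[a=c] S))))) → 4
E2 stepwise |·|:
  S → 6
  γ[c; COUNT(*)→e](S) → 4
  π[c](γ[c; COUNT(*)→e](S)) → 4
  T → 5
  S → 6
  (T ⋈[a=c] S) → 5
  π[c]((T ⋈[a=c] S)) → 5
  (π[c](γ[c; COUNT(*)→e](S)) ∪ π[c]((T ⋈[a=c] S))) → 9
  σ[c>=8]((π[c](γ[c; COUNT(*)→e](S)) ∪ π[c]((T ⋈[a=c] S)))) → 0
  γ[c; COUNT(*)→d](σ[c>=8]((π[c](γ[c; COUNT(*)→e](S)) ∪ π[c]((T ⋈[a=c] S))))) → 0

E1 result:
c | d
1 | 1
2 | 5
3 | 1
5 | 2
E2 result:
c | d
(0 rows)
Witness: (3, 1) appears 1× in E1 but 0× in E2.

no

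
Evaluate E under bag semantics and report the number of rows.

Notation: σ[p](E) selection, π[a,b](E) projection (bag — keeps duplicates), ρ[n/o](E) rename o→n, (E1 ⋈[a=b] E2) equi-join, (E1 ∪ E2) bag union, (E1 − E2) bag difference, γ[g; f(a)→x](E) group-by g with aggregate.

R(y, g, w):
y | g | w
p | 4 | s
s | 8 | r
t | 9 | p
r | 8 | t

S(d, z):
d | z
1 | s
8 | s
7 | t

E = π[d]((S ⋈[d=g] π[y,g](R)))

Per-node cardinality:
  S → 3
  R → 4
  π[y,g](R) → 4
  (S ⋈[d=g] π[y,g](R)) → 2
  π[d]((S ⋈[d=g] π[y,g](R))) → 2

|E| = 2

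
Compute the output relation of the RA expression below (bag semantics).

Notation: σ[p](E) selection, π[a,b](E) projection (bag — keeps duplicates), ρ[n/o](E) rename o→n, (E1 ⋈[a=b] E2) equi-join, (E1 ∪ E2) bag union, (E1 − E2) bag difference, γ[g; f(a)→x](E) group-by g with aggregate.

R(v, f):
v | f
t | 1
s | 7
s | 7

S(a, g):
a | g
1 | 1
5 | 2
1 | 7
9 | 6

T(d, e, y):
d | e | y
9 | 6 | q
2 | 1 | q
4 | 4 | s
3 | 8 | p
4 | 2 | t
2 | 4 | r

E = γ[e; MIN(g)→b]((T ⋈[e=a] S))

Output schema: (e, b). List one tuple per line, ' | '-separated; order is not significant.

Subexpression sizes:
  T → 6
  S → 4
  (T ⋈[e=a] S) → 2
  γ[e; MIN(g)→b]((T ⋈[e=a] S)) → 1

== RESULT ==
e | b
1 | 1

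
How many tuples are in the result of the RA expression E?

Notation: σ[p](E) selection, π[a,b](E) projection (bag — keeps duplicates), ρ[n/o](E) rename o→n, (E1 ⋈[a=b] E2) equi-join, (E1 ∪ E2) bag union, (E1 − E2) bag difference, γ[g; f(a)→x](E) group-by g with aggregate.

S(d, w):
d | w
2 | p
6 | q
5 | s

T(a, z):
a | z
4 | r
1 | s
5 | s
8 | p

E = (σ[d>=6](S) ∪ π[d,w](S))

Subexpression sizes:
  S → 3
  σ[d>=6](S) → 1
  S → 3
  π[d,w](S) → 3
  (σ[d>=6](S) ∪ π[d,w](S)) → 4

|E| = 4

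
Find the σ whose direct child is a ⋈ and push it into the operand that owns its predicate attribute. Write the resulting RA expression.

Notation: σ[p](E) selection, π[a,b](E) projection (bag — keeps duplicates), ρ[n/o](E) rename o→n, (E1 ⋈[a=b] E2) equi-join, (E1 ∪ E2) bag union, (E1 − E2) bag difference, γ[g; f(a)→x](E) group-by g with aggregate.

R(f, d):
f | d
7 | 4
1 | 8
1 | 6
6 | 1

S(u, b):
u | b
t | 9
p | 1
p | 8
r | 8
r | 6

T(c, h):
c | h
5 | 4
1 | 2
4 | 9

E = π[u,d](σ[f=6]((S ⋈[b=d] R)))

σ filters on f, owned by the right side.
E' = π[u,d]((S ⋈[b=d] σ[f=6](R)))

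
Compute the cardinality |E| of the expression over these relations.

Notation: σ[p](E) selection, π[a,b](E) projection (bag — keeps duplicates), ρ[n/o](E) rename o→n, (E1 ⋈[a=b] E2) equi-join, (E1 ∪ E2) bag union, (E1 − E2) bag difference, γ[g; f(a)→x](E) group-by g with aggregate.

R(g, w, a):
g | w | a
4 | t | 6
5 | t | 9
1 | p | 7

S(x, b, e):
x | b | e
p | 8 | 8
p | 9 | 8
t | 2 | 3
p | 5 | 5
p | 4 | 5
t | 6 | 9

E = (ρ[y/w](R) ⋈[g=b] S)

Stepwise |·|:
  R → 3
  ρ[y/w](R) → 3
  S → 6
  (ρ[y/w](R) ⋈[g=b] S) → 2

|E| = 2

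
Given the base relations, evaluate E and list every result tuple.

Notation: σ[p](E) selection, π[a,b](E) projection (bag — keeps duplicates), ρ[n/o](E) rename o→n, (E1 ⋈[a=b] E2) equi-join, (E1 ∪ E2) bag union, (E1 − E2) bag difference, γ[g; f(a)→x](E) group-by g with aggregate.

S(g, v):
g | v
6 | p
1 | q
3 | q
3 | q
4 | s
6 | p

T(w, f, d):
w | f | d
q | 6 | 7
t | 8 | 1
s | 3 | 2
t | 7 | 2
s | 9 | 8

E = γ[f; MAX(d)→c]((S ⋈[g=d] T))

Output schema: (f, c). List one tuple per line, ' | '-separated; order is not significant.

Row counts bottom-up:
  S → 6
  T → 5
  (S ⋈[g=d] T) → 1
  γ[f; MAX(d)→c]((S ⋈[g=d] T)) → 1

== RESULT ==
f | c
8 | 1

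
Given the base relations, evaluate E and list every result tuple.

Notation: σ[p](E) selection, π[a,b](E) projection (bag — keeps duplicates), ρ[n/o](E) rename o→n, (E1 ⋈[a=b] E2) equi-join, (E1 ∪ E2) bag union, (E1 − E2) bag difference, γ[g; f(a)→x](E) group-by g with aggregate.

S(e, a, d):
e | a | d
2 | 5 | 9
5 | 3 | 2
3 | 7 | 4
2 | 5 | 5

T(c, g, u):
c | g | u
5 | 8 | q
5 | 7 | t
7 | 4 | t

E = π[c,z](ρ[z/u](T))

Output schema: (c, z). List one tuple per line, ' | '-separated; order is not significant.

Stepwise |·|:
  T → 3
  ρ[z/u](T) → 3
  π[c,z](ρ[z/u](T)) → 3

== RESULT ==
c | z
5 | q
5 | t
7 | t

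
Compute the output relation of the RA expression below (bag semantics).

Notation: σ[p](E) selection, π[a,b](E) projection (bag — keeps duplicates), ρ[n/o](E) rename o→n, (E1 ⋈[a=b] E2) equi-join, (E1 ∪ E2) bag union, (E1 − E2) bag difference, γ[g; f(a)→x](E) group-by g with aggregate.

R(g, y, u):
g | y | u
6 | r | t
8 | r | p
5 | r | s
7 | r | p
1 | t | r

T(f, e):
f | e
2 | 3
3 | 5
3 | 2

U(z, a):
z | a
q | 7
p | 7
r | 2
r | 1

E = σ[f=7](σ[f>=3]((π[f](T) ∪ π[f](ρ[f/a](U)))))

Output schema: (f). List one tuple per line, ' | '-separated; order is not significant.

Per-node cardinality:
  T → 3
  π[f](T) → 3
  U → 4
  ρ[f/a](U) → 4
  π[f](ρ[f/a](U)) → 4
  (π[f](T) ∪ π[f](ρ[f/a](U))) → 7
  σ[f>=3]((π[f](T) ∪ π[f](ρ[f/a](U)))) → 4
  σ[f=7](σ[f>=3]((π[f](T) ∪ π[f](ρ[f/a](U))))) → 2

== RESULT ==
f
7
7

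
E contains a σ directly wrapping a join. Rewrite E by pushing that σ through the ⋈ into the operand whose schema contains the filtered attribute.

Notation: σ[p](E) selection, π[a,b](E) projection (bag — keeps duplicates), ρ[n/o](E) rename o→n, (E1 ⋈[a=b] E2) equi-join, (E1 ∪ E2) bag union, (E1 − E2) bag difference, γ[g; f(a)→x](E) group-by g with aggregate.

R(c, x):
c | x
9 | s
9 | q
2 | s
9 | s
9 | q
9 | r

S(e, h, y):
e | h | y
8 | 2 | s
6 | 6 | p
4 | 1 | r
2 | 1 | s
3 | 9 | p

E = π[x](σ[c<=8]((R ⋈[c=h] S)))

σ filters on c, owned by the left side.
E' = π[x]((σ[c<=8](R) ⋈[c=h] S))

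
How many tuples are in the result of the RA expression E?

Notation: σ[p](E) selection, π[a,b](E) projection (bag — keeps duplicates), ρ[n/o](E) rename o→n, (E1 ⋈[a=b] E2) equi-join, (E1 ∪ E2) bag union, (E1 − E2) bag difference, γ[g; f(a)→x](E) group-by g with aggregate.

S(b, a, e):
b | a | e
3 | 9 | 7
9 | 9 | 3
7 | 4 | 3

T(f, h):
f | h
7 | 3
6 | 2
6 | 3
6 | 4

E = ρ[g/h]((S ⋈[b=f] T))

Row counts bottom-up:
  S → 3
  T → 4
  (S ⋈[b=f] T) → 1
  ρ[g/h]((S ⋈[b=f] T)) → 1

|E| = 1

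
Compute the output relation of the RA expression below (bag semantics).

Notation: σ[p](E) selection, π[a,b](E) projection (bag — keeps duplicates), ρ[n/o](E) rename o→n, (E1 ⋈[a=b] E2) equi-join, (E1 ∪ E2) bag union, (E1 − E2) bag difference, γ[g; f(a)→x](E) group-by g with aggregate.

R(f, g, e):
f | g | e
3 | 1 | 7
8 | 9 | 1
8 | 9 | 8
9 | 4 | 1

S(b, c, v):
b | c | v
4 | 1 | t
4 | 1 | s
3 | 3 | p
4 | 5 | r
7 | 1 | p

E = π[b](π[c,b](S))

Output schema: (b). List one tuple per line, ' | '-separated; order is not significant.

Per-node cardinality:
  S → 5
  π[c,b](S) → 5
  π[b](π[c,b](S)) → 5

== RESULT ==
b
3
4
4
4
7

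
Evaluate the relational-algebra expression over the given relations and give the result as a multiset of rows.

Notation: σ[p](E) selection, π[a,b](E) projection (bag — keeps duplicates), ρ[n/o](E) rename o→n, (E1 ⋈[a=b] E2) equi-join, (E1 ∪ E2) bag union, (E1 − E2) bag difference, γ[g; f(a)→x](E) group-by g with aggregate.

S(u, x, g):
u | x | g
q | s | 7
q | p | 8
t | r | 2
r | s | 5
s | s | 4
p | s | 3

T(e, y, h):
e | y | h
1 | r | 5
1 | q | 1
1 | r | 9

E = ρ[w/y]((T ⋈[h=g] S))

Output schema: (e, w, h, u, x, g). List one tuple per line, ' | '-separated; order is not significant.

Stepwise |·|:
  T → 3
  S → 6
  (T ⋈[h=g] S) → 1
  ρ[w/y]((T ⋈[h=g] S)) → 1

== RESULT ==
e | w | h | u | x | g
1 | r | 5 | r | s | 5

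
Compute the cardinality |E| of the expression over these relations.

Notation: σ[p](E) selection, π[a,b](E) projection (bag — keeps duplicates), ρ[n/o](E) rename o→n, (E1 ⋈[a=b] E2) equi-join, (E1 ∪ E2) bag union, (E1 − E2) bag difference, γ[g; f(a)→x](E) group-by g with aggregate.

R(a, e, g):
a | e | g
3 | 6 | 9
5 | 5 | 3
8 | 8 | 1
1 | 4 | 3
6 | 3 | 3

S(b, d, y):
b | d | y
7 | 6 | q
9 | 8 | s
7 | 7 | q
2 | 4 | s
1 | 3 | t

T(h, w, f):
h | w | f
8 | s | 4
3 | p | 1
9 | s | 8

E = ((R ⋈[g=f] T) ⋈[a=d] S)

Per-node cardinality:
  R → 5
  T → 3
  (R ⋈[g=f] T) → 1
  S → 5
  ((R ⋈[g=f] T) ⋈[a=d] S) → 1

|E| = 1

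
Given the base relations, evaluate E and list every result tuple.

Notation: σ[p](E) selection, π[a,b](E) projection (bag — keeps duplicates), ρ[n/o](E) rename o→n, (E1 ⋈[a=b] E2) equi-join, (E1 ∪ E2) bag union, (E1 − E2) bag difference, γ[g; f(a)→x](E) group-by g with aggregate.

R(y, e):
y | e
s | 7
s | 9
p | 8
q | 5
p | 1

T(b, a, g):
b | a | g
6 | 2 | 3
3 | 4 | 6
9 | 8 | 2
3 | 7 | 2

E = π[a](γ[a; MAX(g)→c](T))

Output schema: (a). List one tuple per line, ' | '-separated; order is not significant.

Subexpression sizes:
  T → 4
  γ[a; MAX(g)→c](T) → 4
  π[a](γ[a; MAX(g)→c](T)) → 4

== RESULT ==
a
2
4
7
8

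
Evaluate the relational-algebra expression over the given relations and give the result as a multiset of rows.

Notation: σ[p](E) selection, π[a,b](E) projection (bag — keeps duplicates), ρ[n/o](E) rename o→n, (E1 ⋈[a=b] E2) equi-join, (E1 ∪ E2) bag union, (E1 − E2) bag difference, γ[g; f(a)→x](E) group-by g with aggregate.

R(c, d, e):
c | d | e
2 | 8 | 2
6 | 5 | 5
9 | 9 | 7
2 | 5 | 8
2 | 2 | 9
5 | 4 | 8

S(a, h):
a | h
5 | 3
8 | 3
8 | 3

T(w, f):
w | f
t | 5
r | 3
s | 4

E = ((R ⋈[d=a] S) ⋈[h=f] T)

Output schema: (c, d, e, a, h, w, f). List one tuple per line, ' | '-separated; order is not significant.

Row counts bottom-up:
  R → 6
  S → 3
  (R ⋈[d=a] S) → 4
  T → 3
  ((R ⋈[d=a] S) ⋈[h=f] T) → 4

== RESULT ==
c | d | e | a | h | w | f
2 | 5 | 8 | 5 | 3 | r | 3
2 | 8 | 2 | 8 | 3 | r | 3
2 | 8 | 2 | 8 | 3 | r | 3
6 | 5 | 5 | 5 | 3 | r | 3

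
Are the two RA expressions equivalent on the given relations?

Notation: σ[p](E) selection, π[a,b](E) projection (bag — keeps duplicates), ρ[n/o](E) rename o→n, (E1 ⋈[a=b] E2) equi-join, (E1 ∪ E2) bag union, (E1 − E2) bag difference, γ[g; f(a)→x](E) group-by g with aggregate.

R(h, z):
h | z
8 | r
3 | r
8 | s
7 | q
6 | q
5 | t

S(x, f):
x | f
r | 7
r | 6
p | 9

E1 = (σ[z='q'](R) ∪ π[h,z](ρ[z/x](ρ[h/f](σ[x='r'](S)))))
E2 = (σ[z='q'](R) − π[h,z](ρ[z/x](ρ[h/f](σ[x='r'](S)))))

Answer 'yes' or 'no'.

E1 stepwise |·|:
  R → 6
  σ[z='q'](R) → 2
  S → 3
  σ[x='r'](S) → 2
  ρ[h/f](σ[x='r'](S)) → 2
  ρ[z/x](ρ[h/f](σ[x='r'](S))) → 2
  π[h,z](ρ[z/x](ρ[h/f](σ[x='r'](S)))) → 2
  (σ[z='q'](R) ∪ π[h,z](ρ[z/x](ρ[h/f](σ[x='r'](S))))) → 4
E2 stepwise |·|:
  R → 6
  σ[z='q'](R) → 2
  S → 3
  σ[x='r'](S) → 2
  ρ[h/f](σ[x='r'](S)) → 2
  ρ[z/x](ρ[h/f](σ[x='r'](S))) → 2
  π[h,z](ρ[z/x](ρ[h/f](σ[x='r'](S)))) → 2
  (σ[z='q'](R) − π[h,z](ρ[z/x](ρ[h/f](σ[x='r'](S))))) → 2

E1 result:
h | z
6 | q
6 | r
7 | q
7 | r
E2 result:
h | z
6 | q
7 | q
Witness: (7, 'r') appears 1× in E1 but 0× in E2.

no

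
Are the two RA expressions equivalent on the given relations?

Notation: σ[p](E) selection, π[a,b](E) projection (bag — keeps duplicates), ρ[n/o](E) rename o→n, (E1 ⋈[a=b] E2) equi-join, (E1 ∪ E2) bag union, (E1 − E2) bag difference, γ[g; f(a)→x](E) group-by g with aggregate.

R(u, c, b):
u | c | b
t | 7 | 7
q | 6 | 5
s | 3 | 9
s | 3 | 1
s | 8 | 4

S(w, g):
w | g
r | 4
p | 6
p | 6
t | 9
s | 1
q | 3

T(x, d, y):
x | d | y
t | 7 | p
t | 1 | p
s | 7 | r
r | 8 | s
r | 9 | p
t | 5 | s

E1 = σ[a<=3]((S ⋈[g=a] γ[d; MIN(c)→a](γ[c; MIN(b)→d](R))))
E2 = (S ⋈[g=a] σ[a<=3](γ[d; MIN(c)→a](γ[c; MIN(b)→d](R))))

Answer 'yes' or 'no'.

E1 per-node cardinality:
  S → 6
  R → 5
  γ[c; MIN(b)→d](R) → 4
  γ[d; MIN(c)→a](γ[c; MIN(b)→d](R)) → 4
  (S ⋈[g=a] γ[d; MIN(c)→a](γ[c; MIN(b)→d](R))) → 3
  σ[a<=3]((S ⋈[g=a] γ[d; MIN(c)→a](γ[c; MIN(b)→d](R)))) → 1
E2 per-node cardinality:
  S → 6
  R → 5
  γ[c; MIN(b)→d](R) → 4
  γ[d; MIN(c)→a](γ[c; MIN(b)→d](R)) → 4
  σ[a<=3](γ[d; MIN(c)→a](γ[c; MIN(b)→d](R))) → 1
  (S ⋈[g=a] σ[a<=3](γ[d; MIN(c)→a](γ[c; MIN(b)→d](R)))) → 1

E1 and E2 produce the same multiset:
w | g | d | a
q | 3 | 1 | 3

yes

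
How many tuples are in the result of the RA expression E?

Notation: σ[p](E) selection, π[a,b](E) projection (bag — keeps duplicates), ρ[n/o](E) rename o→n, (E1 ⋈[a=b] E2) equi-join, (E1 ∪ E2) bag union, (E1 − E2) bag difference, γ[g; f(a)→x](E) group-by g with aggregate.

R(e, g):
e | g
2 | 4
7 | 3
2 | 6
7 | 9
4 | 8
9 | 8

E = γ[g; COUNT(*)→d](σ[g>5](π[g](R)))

Per-node cardinality:
  R → 6
  π[g](R) → 6
  σ[g>5](π[g](R)) → 4
  γ[g; COUNT(*)→d](σ[g>5](π[g](R))) → 3

|E| = 3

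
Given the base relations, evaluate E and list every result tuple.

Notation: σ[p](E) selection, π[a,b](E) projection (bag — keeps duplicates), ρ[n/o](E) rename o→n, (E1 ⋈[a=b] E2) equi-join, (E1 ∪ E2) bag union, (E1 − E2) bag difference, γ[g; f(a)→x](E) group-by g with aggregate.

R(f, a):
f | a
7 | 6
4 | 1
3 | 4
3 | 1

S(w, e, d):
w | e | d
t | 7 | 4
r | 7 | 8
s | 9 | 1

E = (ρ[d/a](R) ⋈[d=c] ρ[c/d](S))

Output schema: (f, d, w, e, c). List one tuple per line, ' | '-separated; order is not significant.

Stepwise |·|:
  R → 4
  ρ[d/a](R) → 4
  S → 3
  ρ[c/d](S) → 3
  (ρ[d/a](R) ⋈[d=c] ρ[c/d](S)) → 3

== RESULT ==
f | d | w | e | c
3 | 1 | s | 9 | 1
3 | 4 | t | 7 | 4
4 | 1 | s | 9 | 1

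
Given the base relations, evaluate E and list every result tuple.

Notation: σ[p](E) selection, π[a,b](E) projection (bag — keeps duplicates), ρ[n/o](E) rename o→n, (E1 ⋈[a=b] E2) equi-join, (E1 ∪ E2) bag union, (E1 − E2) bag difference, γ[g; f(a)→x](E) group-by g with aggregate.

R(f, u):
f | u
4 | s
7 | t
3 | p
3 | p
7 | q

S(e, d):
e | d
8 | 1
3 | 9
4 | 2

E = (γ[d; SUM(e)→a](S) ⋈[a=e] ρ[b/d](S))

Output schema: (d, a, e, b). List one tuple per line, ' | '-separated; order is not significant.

Stepwise |·|:
  S → 3
  γ[d; SUM(e)→a](S) → 3
  S → 3
  ρ[b/d](S) → 3
  (γ[d; SUM(e)→a](S) ⋈[a=e] ρ[b/d](S)) → 3

== RESULT ==
d | a | e | b
1 | 8 | 8 | 1
2 | 4 | 4 | 2
9 | 3 | 3 | 9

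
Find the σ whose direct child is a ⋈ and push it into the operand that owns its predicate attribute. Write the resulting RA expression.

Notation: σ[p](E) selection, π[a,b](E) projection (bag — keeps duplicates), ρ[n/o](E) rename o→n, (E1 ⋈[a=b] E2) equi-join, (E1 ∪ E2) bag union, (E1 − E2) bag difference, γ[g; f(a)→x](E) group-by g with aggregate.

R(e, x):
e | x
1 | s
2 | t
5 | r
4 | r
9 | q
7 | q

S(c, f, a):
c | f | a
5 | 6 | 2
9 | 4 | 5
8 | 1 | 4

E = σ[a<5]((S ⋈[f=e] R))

σ filters on a, owned by the left side.
E' = (σ[a<5](S) ⋈[f=e] R)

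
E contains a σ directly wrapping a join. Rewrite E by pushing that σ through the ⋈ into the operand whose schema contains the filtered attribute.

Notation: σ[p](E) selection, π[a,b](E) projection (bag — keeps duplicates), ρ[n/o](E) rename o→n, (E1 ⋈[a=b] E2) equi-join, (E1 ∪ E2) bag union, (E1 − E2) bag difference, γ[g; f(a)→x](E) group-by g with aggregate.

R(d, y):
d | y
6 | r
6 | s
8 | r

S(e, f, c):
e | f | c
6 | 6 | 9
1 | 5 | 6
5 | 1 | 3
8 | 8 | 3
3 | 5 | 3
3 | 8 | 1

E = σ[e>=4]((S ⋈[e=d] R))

σ filters on e, owned by the left side.
E' = (σ[e>=4](S) ⋈[e=d] R)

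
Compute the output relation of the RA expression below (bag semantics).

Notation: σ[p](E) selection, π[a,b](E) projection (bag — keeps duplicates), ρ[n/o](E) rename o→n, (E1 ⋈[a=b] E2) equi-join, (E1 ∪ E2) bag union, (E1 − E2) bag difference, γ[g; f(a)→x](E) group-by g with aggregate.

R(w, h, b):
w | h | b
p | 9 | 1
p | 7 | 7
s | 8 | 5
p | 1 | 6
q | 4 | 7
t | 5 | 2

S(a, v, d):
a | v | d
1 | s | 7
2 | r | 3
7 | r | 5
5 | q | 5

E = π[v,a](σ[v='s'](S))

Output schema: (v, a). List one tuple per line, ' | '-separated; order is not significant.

Per-node cardinality:
  S → 4
  σ[v='s'](S) → 1
  π[v,a](σ[v='s'](S)) → 1

== RESULT ==
v | a
s | 1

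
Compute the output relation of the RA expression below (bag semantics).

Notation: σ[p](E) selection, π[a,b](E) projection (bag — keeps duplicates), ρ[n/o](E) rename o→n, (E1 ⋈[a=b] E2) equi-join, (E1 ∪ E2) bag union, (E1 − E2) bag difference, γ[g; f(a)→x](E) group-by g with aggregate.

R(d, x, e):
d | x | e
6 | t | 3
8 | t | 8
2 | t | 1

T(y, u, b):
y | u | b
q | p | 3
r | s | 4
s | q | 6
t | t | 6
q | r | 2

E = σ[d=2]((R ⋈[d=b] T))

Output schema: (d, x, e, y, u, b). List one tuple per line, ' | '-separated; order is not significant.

Subexpression sizes:
  R → 3
  T → 5
  (R ⋈[d=b] T) → 3
  σ[d=2]((R ⋈[d=b] T)) → 1

== RESULT ==
d | x | e | y | u | b
2 | t | 1 | q | r | 2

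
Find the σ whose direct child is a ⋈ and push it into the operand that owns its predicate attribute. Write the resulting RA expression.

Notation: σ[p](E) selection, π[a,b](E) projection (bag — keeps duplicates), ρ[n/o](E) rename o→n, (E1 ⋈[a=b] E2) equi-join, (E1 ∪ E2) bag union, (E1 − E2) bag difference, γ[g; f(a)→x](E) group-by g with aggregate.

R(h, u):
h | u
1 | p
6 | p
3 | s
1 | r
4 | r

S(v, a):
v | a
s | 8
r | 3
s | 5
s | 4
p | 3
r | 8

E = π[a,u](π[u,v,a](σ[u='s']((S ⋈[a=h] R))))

σ filters on u, owned by the right side.
E' = π[a,u](π[u,v,a]((S ⋈[a=h] σ[u='s'](R))))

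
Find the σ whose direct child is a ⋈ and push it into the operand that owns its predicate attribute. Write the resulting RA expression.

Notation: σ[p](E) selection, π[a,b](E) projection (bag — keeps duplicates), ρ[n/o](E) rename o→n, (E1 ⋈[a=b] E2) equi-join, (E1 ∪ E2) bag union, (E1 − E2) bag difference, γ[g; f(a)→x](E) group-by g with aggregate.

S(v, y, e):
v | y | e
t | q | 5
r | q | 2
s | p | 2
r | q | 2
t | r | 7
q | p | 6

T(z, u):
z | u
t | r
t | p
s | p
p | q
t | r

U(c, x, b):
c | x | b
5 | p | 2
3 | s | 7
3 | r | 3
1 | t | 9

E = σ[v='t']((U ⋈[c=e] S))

σ filters on v, owned by the right side.
E' = (U ⋈[c=e] σ[v='t'](S))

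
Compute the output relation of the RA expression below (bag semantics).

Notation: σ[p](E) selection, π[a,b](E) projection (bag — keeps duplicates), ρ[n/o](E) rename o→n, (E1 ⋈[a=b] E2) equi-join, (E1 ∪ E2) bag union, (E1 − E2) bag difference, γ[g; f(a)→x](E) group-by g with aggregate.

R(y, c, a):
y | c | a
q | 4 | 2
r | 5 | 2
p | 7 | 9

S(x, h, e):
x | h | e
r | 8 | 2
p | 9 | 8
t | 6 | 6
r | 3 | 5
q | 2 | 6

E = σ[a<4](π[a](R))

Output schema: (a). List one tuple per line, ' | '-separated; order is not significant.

Per-node cardinality:
  R → 3
  π[a](R) → 3
  σ[a<4](π[a](R)) → 2

== RESULT ==
a
2
2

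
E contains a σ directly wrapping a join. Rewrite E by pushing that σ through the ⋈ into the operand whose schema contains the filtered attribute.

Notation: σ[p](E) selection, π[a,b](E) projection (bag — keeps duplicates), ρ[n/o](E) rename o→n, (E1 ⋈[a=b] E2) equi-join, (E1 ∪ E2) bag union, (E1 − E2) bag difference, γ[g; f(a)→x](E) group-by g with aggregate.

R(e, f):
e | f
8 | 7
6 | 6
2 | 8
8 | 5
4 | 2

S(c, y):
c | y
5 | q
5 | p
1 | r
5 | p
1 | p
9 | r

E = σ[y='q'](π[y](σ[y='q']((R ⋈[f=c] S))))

σ filters on y, owned by the right side.
E' = σ[y='q'](π[y]((R ⋈[f=c] σ[y='q'](S))))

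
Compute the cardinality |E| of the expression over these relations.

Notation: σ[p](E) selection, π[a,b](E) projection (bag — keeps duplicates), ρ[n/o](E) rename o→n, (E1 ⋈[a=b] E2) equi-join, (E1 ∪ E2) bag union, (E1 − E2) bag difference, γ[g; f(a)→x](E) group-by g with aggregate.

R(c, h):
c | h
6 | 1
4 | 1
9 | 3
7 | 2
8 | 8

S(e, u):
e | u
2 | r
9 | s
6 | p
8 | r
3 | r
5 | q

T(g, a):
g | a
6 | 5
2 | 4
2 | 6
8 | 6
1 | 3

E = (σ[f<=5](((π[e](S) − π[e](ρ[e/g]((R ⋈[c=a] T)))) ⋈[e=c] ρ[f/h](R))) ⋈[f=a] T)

Stepwise |·|:
  S → 6
  π[e](S) → 6
  R → 5
  T → 5
  (R ⋈[c=a] T) → 3
  ρ[e/g]((R ⋈[c=a] T)) → 3
  π[e](ρ[e/g]((R ⋈[c=a] T))) → 3
  (π[e](S) − π[e](ρ[e/g]((R ⋈[c=a] T)))) → 4
  R → 5
  ρ[f/h](R) → 5
  ((π[e](S) − π[e](ρ[e/g]((R ⋈[c=a] T)))) ⋈[e=c] ρ[f/h](R)) → 2
  σ[f<=5](((π[e](S) − π[e](ρ[e/g]((R ⋈[c=a] T)))) ⋈[e=c] ρ[f/h](R))) → 2
  T → 5
  (σ[f<=5](((π[e](S) − π[e](ρ[e/g]((R ⋈[c=a] T)))) ⋈[e=c] ρ[f/h](R))) ⋈[f=a] T) → 1

|E| = 1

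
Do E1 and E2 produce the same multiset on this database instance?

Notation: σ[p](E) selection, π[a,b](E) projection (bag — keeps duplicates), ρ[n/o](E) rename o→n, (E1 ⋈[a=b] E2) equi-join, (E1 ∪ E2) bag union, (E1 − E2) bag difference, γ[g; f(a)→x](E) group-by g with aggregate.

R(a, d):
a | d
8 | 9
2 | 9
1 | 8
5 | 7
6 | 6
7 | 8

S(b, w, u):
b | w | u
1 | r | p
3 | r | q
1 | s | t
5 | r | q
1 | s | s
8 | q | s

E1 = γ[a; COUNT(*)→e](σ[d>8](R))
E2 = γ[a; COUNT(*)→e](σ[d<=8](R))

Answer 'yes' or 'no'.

E1 subexpression sizes:
  R → 6
  σ[d>8](R) → 2
  γ[a; COUNT(*)→e](σ[d>8](R)) → 2
E2 subexpression sizes:
  R → 6
  σ[d<=8](R) → 4
  γ[a; COUNT(*)→e](σ[d<=8](R)) → 4

E1 result:
a | e
2 | 1
8 | 1
E2 result:
a | e
1 | 1
5 | 1
6 | 1
7 | 1
Witness: (7, 1) appears 0× in E1 but 1× in E2.

no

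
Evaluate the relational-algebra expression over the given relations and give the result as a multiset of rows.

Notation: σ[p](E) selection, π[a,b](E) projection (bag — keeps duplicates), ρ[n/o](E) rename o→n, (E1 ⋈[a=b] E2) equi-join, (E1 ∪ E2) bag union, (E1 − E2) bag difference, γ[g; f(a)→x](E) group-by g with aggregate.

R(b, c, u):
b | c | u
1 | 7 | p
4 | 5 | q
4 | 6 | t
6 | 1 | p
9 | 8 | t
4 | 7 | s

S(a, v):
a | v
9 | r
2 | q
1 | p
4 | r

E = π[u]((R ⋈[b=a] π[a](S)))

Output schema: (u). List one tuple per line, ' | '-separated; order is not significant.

Subexpression sizes:
  R → 6
  S → 4
  π[a](S) → 4
  (R ⋈[b=a] π[a](S)) → 5
  π[u]((R ⋈[b=a] π[a](S))) → 5

== RESULT ==
u
p
q
s
t
t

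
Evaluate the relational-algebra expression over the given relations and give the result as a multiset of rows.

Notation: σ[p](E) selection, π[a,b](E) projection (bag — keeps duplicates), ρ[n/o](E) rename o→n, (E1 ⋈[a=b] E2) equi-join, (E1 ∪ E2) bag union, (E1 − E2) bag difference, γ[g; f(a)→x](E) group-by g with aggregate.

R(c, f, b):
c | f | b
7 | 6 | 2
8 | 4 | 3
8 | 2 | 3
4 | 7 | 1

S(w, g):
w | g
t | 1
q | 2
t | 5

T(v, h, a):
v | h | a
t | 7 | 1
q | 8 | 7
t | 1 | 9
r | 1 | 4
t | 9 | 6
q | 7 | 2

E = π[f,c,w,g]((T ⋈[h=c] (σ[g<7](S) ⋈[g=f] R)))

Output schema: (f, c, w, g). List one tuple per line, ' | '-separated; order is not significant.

Row counts bottom-up:
  T → 6
  S → 3
  σ[g<7](S) → 3
  R → 4
  (σ[g<7](S) ⋈[g=f] R) → 1
  (T ⋈[h=c] (σ[g<7](S) ⋈[g=f] R)) → 1
  π[f,c,w,g]((T ⋈[h=c] (σ[g<7](S) ⋈[g=f] R))) → 1

== RESULT ==
f | c | w | g
2 | 8 | q | 2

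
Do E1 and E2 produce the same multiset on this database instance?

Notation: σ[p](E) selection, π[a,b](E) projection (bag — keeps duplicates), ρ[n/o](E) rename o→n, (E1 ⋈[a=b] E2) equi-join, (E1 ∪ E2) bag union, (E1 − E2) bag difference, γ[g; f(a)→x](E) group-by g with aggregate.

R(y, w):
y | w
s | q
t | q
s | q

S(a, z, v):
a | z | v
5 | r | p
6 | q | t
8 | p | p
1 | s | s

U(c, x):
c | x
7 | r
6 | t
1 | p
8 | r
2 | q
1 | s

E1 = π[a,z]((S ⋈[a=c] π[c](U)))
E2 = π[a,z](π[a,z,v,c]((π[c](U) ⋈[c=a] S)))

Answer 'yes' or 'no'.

E1 row counts bottom-up:
  S → 4
  U → 6
  π[c](U) → 6
  (S ⋈[a=c] π[c](U)) → 4
  π[a,z]((S ⋈[a=c] π[c](U))) → 4
E2 row counts bottom-up:
  U → 6
  π[c](U) → 6
  S → 4
  (π[c](U) ⋈[c=a] S) → 4
  π[a,z,v,c]((π[c](U) ⋈[c=a] S)) → 4
  π[a,z](π[a,z,v,c]((π[c](U) ⋈[c=a] S))) → 4

E1 and E2 produce the same multiset:
a | z
1 | s
1 | s
6 | q
8 | p

yes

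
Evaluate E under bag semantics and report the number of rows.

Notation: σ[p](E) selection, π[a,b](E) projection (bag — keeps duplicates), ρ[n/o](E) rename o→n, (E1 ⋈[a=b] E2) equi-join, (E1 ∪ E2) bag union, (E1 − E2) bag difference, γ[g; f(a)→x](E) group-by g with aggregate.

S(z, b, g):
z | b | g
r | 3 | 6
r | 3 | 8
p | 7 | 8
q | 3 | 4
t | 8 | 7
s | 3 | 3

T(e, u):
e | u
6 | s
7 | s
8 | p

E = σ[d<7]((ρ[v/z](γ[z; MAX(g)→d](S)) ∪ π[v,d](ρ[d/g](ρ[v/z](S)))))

Row counts bottom-up:
  S → 6
  γ[z; MAX(g)→d](S) → 5
  ρ[v/z](γ[z; MAX(g)→d](S)) → 5
  S → 6
  ρ[v/z](S) → 6
  ρ[d/g](ρ[v/z](S)) → 6
  π[v,d](ρ[d/g](ρ[v/z](S))) → 6
  (ρ[v/z](γ[z; MAX(g)→d](S)) ∪ π[v,d](ρ[d/g](ρ[v/z](S)))) → 11
  σ[d<7]((ρ[v/z](γ[z; MAX(g)→d](S)) ∪ π[v,d](ρ[d/g](ρ[v/z](S))))) → 5

|E| = 5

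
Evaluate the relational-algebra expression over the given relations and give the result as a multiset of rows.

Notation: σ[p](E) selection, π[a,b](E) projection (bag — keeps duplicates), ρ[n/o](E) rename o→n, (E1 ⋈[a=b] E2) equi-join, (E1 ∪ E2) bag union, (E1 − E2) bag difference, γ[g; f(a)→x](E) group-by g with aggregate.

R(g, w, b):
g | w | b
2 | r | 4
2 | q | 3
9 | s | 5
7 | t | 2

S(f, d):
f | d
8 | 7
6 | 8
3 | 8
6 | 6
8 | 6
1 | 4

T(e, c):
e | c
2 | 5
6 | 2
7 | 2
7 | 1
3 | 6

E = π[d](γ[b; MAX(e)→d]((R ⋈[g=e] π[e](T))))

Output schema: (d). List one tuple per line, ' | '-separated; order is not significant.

Row counts bottom-up:
  R → 4
  T → 5
  π[e](T) → 5
  (R ⋈[g=e] π[e](T)) → 4
  γ[b; MAX(e)→d]((R ⋈[g=e] π[e](T))) → 3
  π[d](γ[b; MAX(e)→d]((R ⋈[g=e] π[e](T)))) → 3

== RESULT ==
d
2
2
7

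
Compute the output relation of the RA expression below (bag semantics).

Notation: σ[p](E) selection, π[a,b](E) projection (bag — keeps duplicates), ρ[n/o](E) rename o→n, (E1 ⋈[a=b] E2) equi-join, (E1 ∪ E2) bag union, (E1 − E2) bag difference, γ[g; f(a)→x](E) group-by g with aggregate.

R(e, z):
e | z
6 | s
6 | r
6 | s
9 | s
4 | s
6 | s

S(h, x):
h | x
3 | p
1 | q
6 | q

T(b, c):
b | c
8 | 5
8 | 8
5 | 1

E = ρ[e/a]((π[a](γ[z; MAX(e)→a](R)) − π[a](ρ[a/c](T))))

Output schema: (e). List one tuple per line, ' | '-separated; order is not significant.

Subexpression sizes:
  R → 6
  γ[z; MAX(e)→a](R) → 2
  π[a](γ[z; MAX(e)→a](R)) → 2
  T → 3
  ρ[a/c](T) → 3
  π[a](ρ[a/c](T)) → 3
  (π[a](γ[z; MAX(e)→a](R)) − π[a](ρ[a/c](T))) → 2
  ρ[e/a]((π[a](γ[z; MAX(e)→a](R)) − π[a](ρ[a/c](T)))) → 2

== RESULT ==
e
6
9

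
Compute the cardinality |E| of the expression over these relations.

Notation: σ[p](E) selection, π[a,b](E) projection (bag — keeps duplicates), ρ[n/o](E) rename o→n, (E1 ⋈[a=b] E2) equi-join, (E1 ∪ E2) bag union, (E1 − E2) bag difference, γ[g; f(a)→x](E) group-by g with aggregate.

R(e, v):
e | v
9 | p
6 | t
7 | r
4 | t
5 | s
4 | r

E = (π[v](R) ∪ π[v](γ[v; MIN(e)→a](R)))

Row counts bottom-up:
  R → 6
  π[v](R) → 6
  R → 6
  γ[v; MIN(e)→a](R) → 4
  π[v](γ[v; MIN(e)→a](R)) → 4
  (π[v](R) ∪ π[v](γ[v; MIN(e)→a](R))) → 10

|E| = 10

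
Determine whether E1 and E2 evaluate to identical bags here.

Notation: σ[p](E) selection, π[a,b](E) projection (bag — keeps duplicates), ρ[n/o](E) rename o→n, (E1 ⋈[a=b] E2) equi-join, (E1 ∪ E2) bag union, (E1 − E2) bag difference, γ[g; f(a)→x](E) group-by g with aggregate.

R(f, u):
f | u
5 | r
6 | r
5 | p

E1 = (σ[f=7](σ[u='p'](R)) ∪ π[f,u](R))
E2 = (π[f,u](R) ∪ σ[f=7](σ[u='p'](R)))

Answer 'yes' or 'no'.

E1 row counts bottom-up:
  R → 3
  σ[u='p'](R) → 1
  σ[f=7](σ[u='p'](R)) → 0
  R → 3
  π[f,u](R) → 3
  (σ[f=7](σ[u='p'](R)) ∪ π[f,u](R)) → 3
E2 row counts bottom-up:
  R → 3
  π[f,u](R) → 3
  R → 3
  σ[u='p'](R) → 1
  σ[f=7](σ[u='p'](R)) → 0
  (π[f,u](R) ∪ σ[f=7](σ[u='p'](R))) → 3

E1 and E2 produce the same multiset:
f | u
5 | p
5 | r
6 | r

yes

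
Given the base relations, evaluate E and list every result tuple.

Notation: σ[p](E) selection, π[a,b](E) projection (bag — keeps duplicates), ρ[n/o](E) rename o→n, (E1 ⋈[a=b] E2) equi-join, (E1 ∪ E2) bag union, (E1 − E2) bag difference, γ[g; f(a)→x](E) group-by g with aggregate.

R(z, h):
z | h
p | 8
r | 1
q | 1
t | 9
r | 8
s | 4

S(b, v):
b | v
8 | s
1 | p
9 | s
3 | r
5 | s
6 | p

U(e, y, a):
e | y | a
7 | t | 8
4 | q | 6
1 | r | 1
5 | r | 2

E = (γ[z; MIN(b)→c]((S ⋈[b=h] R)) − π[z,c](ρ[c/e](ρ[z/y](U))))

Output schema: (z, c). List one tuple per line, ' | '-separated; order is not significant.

Stepwise |·|:
  S → 6
  R → 6
  (S ⋈[b=h] R) → 5
  γ[z; MIN(b)→c]((S ⋈[b=h] R)) → 4
  U → 4
  ρ[z/y](U) → 4
  ρ[c/e](ρ[z/y](U)) → 4
  π[z,c](ρ[c/e](ρ[z/y](U))) → 4
  (γ[z; MIN(b)→c]((S ⋈[b=h] R)) − π[z,c](ρ[c/e](ρ[z/y](U)))) → 3

== RESULT ==
z | c
p | 8
q | 1
t | 9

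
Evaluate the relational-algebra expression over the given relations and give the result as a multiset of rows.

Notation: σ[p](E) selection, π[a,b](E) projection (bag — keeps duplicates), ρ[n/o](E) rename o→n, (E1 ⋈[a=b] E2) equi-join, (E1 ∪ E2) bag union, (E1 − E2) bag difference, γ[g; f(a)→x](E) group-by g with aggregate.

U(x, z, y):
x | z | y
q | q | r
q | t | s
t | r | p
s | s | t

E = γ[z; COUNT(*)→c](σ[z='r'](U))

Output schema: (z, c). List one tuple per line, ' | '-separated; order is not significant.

Subexpression sizes:
  U → 4
  σ[z='r'](U) → 1
  γ[z; COUNT(*)→c](σ[z='r'](U)) → 1

== RESULT ==
z | c
r | 1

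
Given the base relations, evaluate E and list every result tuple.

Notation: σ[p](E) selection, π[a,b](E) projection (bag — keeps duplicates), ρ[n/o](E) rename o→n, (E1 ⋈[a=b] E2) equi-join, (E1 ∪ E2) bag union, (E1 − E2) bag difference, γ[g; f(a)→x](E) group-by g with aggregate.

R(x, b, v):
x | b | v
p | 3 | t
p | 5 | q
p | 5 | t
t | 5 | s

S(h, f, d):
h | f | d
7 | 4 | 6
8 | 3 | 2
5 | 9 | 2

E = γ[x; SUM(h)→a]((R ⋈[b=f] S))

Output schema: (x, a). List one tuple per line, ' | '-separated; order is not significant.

Subexpression sizes:
  R → 4
  S → 3
  (R ⋈[b=f] S) → 1
  γ[x; SUM(h)→a]((R ⋈[b=f] S)) → 1

== RESULT ==
x | a
p | 8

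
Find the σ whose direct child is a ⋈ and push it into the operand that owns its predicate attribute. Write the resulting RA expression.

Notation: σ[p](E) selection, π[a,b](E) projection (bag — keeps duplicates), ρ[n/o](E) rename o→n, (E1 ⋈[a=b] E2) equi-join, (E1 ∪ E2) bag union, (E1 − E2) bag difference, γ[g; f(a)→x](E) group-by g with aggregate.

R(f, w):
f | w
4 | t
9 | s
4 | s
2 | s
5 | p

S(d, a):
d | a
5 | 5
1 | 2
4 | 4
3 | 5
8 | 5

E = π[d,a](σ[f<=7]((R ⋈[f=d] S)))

σ filters on f, owned by the left side.
E' = π[d,a]((σ[f<=7](R) ⋈[f=d] S))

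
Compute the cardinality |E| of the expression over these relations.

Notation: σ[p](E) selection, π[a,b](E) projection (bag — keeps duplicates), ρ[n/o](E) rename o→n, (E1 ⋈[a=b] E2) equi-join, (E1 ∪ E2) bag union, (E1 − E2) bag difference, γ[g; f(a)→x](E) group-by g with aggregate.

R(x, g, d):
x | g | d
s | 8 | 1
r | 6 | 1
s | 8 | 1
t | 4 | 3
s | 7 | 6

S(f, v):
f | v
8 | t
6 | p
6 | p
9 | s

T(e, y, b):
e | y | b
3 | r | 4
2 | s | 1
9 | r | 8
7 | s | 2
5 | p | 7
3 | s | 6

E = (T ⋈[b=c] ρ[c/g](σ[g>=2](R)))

Per-node cardinality:
  T → 6
  R → 5
  σ[g>=2](R) → 5
  ρ[c/g](σ[g>=2](R)) → 5
  (T ⋈[b=c] ρ[c/g](σ[g>=2](R))) → 5

|E| = 5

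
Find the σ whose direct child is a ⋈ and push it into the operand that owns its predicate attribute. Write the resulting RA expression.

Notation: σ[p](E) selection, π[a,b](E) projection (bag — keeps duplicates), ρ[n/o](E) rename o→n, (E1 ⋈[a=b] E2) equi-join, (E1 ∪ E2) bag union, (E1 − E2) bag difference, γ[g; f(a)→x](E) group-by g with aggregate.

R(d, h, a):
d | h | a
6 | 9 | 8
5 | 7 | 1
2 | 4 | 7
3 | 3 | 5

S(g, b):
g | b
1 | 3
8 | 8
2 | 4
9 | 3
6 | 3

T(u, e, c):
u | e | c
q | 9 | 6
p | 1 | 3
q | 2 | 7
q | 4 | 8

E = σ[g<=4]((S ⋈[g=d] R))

σ filters on g, owned by the left side.
E' = (σ[g<=4](S) ⋈[g=d] R)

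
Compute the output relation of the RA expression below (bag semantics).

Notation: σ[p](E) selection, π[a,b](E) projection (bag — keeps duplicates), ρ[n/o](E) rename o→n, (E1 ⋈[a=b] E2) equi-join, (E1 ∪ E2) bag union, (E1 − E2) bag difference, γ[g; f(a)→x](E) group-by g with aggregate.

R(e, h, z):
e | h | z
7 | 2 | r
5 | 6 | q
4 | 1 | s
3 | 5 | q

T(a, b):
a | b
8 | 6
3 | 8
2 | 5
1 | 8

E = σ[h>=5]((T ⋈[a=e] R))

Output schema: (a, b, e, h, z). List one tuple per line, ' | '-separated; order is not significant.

Per-node cardinality:
  T → 4
  R → 4
  (T ⋈[a=e] R) → 1
  σ[h>=5]((T ⋈[a=e] R)) → 1

== RESULT ==
a | b | e | h | z
3 | 8 | 3 | 5 | q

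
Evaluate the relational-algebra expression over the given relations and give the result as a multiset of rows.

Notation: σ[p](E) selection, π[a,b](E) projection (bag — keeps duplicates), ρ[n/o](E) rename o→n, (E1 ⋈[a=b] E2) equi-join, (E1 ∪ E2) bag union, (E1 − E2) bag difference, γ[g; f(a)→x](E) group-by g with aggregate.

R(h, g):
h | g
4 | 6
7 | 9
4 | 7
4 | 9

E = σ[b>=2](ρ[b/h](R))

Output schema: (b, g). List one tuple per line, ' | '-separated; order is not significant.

Subexpression sizes:
  R → 4
  ρ[b/h](R) → 4
  σ[b>=2](ρ[b/h](R)) → 4

== RESULT ==
b | g
4 | 6
4 | 7
4 | 9
7 | 9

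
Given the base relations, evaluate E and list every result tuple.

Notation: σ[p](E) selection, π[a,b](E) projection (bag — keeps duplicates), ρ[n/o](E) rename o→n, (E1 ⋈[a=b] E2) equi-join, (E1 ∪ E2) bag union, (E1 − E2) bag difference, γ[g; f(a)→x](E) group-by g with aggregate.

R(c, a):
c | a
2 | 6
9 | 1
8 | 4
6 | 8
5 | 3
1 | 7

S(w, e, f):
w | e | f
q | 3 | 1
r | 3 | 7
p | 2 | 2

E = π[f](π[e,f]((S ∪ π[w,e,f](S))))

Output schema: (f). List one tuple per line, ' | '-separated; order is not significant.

Subexpression sizes:
  S → 3
  S → 3
  π[w,e,f](S) → 3
  (S ∪ π[w,e,f](S)) → 6
  π[e,f]((S ∪ π[w,e,f](S))) → 6
  π[f](π[e,f]((S ∪ π[w,e,f](S)))) → 6

== RESULT ==
f
1
1
2
2
7
7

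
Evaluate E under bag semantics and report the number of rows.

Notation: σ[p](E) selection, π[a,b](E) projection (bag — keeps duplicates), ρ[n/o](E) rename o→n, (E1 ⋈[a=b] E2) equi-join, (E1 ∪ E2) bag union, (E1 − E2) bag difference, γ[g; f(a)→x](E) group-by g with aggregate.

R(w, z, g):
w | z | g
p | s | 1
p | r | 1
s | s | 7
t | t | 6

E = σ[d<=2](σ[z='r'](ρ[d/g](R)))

Subexpression sizes:
  R → 4
  ρ[d/g](R) → 4
  σ[z='r'](ρ[d/g](R)) → 1
  σ[d<=2](σ[z='r'](ρ[d/g](R))) → 1

|E| = 1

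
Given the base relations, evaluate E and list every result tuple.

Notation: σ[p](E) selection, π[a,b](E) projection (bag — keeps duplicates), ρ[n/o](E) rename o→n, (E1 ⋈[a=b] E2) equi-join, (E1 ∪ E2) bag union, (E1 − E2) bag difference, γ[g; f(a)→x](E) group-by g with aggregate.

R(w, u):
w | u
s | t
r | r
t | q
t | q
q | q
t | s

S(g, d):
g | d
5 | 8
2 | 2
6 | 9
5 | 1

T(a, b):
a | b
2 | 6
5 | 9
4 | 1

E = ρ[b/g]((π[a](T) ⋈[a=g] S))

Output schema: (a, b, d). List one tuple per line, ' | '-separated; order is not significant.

Subexpression sizes:
  T → 3
  π[a](T) → 3
  S → 4
  (π[a](T) ⋈[a=g] S) → 3
  ρ[b/g]((π[a](T) ⋈[a=g] S)) → 3

== RESULT ==
a | b | d
2 | 2 | 2
5 | 5 | 1
5 | 5 | 8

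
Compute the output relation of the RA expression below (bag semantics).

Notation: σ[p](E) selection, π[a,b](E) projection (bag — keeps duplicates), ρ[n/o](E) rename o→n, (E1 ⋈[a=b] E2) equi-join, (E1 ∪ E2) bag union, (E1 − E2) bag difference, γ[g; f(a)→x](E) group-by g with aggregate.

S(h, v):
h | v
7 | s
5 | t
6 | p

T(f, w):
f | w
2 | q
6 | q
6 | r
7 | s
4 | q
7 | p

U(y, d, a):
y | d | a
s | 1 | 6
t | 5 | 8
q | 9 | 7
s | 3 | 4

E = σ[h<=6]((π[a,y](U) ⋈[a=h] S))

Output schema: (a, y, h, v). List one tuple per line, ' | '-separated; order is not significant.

Per-node cardinality:
  U → 4
  π[a,y](U) → 4
  S → 3
  (π[a,y](U) ⋈[a=h] S) → 2
  σ[h<=6]((π[a,y](U) ⋈[a=h] S)) → 1

== RESULT ==
a | y | h | v
6 | s | 6 | p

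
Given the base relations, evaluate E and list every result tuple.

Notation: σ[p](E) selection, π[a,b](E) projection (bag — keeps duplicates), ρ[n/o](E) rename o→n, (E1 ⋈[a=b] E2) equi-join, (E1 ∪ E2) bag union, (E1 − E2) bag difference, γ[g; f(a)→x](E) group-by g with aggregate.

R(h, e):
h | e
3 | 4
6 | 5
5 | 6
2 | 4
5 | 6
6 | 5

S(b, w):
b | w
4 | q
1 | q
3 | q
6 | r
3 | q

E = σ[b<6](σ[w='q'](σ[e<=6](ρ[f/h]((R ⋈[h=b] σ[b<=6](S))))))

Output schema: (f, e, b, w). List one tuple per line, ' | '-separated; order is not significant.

Per-node cardinality:
  R → 6
  S → 5
  σ[b<=6](S) → 5
  (R ⋈[h=b] σ[b<=6](S)) → 4
  ρ[f/h]((R ⋈[h=b] σ[b<=6](S))) → 4
  σ[e<=6](ρ[f/h]((R ⋈[h=b] σ[b<=6](S)))) → 4
  σ[w='q'](σ[e<=6](ρ[f/h]((R ⋈[h=b] σ[b<=6](S))))) → 2
  σ[b<6](σ[w='q'](σ[e<=6](ρ[f/h]((R ⋈[h=b] σ[b<=6](S)))))) → 2

== RESULT ==
f | e | b | w
3 | 4 | 3 | q
3 | 4 | 3 | q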